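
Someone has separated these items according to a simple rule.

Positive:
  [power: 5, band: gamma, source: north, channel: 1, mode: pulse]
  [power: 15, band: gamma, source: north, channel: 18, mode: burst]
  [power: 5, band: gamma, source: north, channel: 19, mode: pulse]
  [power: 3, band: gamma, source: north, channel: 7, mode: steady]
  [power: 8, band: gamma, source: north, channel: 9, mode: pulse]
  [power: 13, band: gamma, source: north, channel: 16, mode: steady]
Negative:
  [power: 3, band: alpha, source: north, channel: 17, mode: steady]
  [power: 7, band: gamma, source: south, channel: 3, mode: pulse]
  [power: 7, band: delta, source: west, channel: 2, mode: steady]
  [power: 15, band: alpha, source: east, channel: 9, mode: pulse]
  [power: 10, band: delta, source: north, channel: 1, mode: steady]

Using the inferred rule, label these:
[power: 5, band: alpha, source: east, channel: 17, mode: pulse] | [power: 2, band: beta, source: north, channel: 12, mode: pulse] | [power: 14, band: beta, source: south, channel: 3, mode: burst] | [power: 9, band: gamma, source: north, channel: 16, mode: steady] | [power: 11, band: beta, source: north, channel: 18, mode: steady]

One predicate separates the groups cleanly: band is gamma AND source is north.
[power: 5, band: alpha, source: east, channel: 17, mode: pulse] — band is alpha, source is east, hence Negative. [power: 2, band: beta, source: north, channel: 12, mode: pulse] — band is beta, source is north, hence Negative. [power: 14, band: beta, source: south, channel: 3, mode: burst] — band is beta, source is south, hence Negative. [power: 9, band: gamma, source: north, channel: 16, mode: steady] — band is gamma, source is north, hence Positive. [power: 11, band: beta, source: north, channel: 18, mode: steady] — band is beta, source is north, hence Negative.

Negative, Negative, Negative, Positive, Negative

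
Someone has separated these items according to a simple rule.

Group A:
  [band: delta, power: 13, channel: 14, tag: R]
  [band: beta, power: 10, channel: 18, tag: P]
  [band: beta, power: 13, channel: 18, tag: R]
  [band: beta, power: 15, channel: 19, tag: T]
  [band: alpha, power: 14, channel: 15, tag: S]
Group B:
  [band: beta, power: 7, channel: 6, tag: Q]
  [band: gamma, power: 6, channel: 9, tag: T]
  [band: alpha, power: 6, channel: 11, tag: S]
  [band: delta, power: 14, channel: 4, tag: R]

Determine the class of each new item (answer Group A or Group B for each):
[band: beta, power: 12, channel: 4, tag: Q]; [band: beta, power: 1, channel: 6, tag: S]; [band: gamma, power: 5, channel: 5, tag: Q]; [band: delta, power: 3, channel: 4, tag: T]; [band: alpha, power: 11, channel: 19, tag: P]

The distinguishing property — channel ≥ 14 — holds for all the 'Group A' cases and none of the 'Group B' cases.
Group B: [band: beta, power: 12, channel: 4, tag: Q], since channel = 4.
Group B: [band: beta, power: 1, channel: 6, tag: S], since channel = 6.
Group B: [band: gamma, power: 5, channel: 5, tag: Q], since channel = 5.
Group B: [band: delta, power: 3, channel: 4, tag: T], since channel = 4.
Group A: [band: alpha, power: 11, channel: 19, tag: P], since channel = 19.

Group B, Group B, Group B, Group B, Group A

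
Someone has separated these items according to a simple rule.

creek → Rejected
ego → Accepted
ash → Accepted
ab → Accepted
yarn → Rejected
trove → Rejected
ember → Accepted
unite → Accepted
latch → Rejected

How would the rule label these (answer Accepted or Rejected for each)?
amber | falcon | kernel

Accepted, Rejected, Rejected

Comparing the two groups points to one rule — starts with a vowel.
amber: starts with 'a' — qualifies, so Accepted.
falcon: starts with 'f' — fails this test, so Rejected.
kernel: starts with 'k' — fails this test, so Rejected.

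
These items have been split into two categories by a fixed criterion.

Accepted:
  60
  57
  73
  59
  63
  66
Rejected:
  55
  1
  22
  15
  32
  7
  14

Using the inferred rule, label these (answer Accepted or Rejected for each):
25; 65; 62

Rejected, Accepted, Accepted

All 'Accepted' examples share one property — at least 57 — and every 'Rejected' example lacks it.
25: 25 < 57 — does not fit, so Rejected.
65: 65 ≥ 57 — passes, so Accepted.
62: 62 ≥ 57 — passes, so Accepted.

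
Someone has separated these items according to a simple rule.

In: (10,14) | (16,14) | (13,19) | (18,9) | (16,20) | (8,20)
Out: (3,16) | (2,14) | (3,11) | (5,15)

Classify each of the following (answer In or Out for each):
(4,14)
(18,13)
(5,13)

The classifier is using: sum ≥ 24.

Out, In, Out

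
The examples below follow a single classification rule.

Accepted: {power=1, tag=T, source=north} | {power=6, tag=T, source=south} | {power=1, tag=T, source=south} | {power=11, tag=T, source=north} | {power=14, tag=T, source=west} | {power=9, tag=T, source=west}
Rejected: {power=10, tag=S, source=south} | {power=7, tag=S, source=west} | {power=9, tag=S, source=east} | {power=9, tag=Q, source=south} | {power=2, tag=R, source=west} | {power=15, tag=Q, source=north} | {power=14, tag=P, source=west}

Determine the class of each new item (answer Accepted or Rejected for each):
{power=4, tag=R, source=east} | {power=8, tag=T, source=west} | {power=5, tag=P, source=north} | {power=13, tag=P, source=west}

The pattern is that an item is 'Accepted' exactly when: tag is T.
{power=4, tag=R, source=east}: tag is R, does not satisfy this → Rejected.
{power=8, tag=T, source=west}: tag is T, checks out → Accepted.
{power=5, tag=P, source=north}: tag is P, does not satisfy this → Rejected.
{power=13, tag=P, source=west}: tag is P, does not satisfy this → Rejected.

Rejected, Accepted, Rejected, Rejected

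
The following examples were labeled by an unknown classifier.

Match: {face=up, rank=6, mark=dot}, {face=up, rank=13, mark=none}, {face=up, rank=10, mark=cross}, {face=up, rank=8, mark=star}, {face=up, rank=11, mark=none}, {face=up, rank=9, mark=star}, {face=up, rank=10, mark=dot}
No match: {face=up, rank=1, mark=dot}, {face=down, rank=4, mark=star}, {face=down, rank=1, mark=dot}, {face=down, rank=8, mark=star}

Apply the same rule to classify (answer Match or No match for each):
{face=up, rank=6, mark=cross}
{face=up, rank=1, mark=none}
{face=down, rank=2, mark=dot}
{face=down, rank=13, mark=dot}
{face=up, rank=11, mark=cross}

Rule: face is up AND rank ≥ 4. This holds for each 'Match' example and fails for each 'No match' one.
{face=up, rank=6, mark=cross}: face is up, rank = 6 — matches, so Match.
{face=up, rank=1, mark=none}: face is up, rank = 1 — lacks this property, so No match.
{face=down, rank=2, mark=dot}: face is down, rank = 2 — lacks this property, so No match.
{face=down, rank=13, mark=dot}: face is down, rank = 13 — lacks this property, so No match.
{face=up, rank=11, mark=cross}: face is up, rank = 11 — matches, so Match.

Match, No match, No match, No match, Match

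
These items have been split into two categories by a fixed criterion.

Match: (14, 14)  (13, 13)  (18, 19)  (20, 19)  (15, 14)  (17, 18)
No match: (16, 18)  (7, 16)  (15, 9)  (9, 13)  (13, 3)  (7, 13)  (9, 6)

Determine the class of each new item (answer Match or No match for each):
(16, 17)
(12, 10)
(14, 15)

One predicate separates the groups cleanly: |first − second| ≤ 1.
(16, 17) → |16−17| = 1 → Match.
(12, 10) → |12−10| = 2 → No match.
(14, 15) → |14−15| = 1 → Match.

Match, No match, Match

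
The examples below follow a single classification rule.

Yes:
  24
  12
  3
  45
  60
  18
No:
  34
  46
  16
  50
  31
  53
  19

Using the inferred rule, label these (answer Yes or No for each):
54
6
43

Every 'Yes' example satisfies: multiple of 3. None of the 'No' examples do.
54: 54 = 3·18, has this property → Yes. 6: 6 = 3·2, has this property → Yes. 43: 43 = 3·14 + 1, fails the rule → No.

Yes, Yes, No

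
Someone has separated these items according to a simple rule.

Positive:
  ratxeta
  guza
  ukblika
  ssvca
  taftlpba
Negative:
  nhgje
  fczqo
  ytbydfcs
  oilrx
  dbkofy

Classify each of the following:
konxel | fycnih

Negative, Negative

Every 'Positive' example satisfies: contains 'a'. None of the 'Negative' examples do.
konxel — no 'a', hence Negative.
fycnih — no 'a', hence Negative.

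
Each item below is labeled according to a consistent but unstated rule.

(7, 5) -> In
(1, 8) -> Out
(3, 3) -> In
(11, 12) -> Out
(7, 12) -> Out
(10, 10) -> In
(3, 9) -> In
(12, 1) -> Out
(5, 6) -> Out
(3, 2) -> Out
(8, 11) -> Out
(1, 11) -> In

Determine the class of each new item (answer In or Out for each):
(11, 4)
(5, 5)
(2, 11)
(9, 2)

The simplest hypothesis consistent with all the labels is: sum is even.

Out, In, Out, Out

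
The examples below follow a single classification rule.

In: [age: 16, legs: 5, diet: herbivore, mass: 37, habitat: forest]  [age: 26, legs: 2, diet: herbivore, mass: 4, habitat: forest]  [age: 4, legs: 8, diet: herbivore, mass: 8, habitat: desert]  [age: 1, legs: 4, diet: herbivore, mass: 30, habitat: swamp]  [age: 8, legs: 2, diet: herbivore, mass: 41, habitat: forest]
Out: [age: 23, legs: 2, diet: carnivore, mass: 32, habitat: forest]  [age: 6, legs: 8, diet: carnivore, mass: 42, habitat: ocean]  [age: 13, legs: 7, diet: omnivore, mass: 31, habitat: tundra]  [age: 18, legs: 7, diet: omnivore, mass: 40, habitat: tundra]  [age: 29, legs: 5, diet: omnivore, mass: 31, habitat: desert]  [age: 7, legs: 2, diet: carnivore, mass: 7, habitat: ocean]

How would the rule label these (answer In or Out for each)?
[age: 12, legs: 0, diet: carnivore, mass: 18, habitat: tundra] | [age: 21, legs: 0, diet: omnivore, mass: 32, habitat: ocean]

Looking at the examples, the only property every 'In' case has and every 'Out' case lacks is: diet is herbivore.
[age: 12, legs: 0, diet: carnivore, mass: 18, habitat: tundra] → diet is carnivore → Out. [age: 21, legs: 0, diet: omnivore, mass: 32, habitat: ocean] → diet is omnivore → Out.

Out, Out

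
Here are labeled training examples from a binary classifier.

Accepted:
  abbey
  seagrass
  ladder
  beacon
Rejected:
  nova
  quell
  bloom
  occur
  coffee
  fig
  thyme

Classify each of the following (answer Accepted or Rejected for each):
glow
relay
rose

Rejected, Accepted, Rejected

The common property of the 'Accepted' items is: contains 'a' AND contains 'e'. No 'Rejected' item has it.
glow: no 'a', no 'e' — fails the rule, so Rejected.
relay: has 'a', has 'e' — passes, so Accepted.
rose: no 'a', has 'e' — fails the rule, so Rejected.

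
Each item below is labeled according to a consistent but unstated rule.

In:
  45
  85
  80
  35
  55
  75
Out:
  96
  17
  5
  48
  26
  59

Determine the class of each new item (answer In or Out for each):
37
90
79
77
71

The rule appears to be: multiple of 5 AND at least 17.

Out, In, Out, Out, Out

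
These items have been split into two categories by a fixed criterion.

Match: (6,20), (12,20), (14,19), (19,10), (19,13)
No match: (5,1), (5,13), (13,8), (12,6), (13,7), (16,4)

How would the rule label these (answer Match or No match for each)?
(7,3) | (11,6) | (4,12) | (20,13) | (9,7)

The common property of the 'Match' items is: sum ≥ 26. No 'No match' item has it.
No match: (7,3), since 7+3 = 10. No match: (11,6), since 11+6 = 17. No match: (4,12), since 4+12 = 16. Match: (20,13), since 20+13 = 33. No match: (9,7), since 9+7 = 16.

No match, No match, No match, Match, No match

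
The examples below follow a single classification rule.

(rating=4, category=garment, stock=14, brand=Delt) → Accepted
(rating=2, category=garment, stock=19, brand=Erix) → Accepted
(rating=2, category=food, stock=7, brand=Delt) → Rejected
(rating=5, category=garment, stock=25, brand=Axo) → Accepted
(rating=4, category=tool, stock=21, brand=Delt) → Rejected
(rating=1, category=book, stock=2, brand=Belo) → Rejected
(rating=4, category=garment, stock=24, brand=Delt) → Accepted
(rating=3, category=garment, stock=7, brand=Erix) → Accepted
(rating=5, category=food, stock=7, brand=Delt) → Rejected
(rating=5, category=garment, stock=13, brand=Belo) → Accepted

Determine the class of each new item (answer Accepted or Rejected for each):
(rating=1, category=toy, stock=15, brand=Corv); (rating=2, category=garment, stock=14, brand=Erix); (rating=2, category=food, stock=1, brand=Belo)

Rejected, Accepted, Rejected

The classifier is using: category is garment.
(rating=1, category=toy, stock=15, brand=Corv): category is toy, doesn't qualify → Rejected. (rating=2, category=garment, stock=14, brand=Erix): category is garment, fits → Accepted. (rating=2, category=food, stock=1, brand=Belo): category is food, doesn't qualify → Rejected.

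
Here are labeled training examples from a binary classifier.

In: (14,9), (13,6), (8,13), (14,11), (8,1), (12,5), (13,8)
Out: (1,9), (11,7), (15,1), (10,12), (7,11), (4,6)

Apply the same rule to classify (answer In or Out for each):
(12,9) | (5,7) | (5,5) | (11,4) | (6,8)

'In' ⟺ sum is odd.
In: (12,9), since 12+9 = 21.
Out: (5,7), since 5+7 = 12.
Out: (5,5), since 5+5 = 10.
In: (11,4), since 11+4 = 15.
Out: (6,8), since 6+8 = 14.

In, Out, Out, In, Out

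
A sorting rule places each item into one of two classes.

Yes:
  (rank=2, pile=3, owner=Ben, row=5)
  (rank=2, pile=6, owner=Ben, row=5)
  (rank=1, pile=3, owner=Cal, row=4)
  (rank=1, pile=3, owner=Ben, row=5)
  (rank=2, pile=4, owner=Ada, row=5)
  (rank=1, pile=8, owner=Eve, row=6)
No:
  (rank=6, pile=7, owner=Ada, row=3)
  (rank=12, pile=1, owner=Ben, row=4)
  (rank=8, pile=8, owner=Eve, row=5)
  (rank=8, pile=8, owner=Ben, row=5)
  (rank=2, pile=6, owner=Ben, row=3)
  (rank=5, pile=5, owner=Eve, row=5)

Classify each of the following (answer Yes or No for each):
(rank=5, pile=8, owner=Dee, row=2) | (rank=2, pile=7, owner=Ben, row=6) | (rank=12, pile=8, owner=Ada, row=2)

No, Yes, No

The distinguishing property — row ≥ 4 AND rank ≤ 2 — holds for all the 'Yes' cases and none of the 'No' cases.
(rank=5, pile=8, owner=Dee, row=2) → row = 2, rank = 5 → No.
(rank=2, pile=7, owner=Ben, row=6) → row = 6, rank = 2 → Yes.
(rank=12, pile=8, owner=Ada, row=2) → row = 2, rank = 12 → No.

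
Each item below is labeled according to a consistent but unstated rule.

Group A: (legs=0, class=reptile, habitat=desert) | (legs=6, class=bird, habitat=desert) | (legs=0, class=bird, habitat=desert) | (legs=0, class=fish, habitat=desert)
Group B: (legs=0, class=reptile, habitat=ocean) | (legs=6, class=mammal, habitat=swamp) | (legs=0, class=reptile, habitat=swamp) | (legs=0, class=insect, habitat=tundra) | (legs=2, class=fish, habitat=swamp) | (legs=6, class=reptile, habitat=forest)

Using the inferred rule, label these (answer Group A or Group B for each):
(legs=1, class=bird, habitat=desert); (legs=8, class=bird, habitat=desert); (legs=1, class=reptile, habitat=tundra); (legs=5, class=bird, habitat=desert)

Group A, Group A, Group B, Group A

The classifier is using: habitat is desert.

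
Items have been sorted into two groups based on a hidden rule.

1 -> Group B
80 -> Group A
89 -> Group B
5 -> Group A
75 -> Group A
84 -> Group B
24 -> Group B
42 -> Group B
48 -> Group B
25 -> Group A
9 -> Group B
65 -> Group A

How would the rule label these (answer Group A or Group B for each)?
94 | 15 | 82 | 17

'Group A' ⟺ multiple of 5.

Group B, Group A, Group B, Group B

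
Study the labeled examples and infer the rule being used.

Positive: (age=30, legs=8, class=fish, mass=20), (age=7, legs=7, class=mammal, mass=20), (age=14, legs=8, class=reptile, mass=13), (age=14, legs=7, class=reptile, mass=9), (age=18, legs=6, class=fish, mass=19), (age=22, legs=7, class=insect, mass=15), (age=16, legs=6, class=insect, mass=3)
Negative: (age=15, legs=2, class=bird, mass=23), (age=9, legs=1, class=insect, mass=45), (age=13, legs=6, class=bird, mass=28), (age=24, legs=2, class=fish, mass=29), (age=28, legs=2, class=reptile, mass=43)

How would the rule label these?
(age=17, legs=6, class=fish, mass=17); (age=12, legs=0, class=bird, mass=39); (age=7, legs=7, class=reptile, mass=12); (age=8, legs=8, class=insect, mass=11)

Positive, Negative, Positive, Positive

The common property of the 'Positive' items is: mass ≤ 20. No 'Negative' item has it.
Positive: (age=17, legs=6, class=fish, mass=17), since mass = 17.
Negative: (age=12, legs=0, class=bird, mass=39), since mass = 39.
Positive: (age=7, legs=7, class=reptile, mass=12), since mass = 12.
Positive: (age=8, legs=8, class=insect, mass=11), since mass = 11.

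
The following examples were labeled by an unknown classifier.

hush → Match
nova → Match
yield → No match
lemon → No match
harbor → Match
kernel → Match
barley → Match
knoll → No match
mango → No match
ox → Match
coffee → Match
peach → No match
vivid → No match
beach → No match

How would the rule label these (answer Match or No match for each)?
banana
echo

Match, Match

Comparing the two groups points to one rule — even length.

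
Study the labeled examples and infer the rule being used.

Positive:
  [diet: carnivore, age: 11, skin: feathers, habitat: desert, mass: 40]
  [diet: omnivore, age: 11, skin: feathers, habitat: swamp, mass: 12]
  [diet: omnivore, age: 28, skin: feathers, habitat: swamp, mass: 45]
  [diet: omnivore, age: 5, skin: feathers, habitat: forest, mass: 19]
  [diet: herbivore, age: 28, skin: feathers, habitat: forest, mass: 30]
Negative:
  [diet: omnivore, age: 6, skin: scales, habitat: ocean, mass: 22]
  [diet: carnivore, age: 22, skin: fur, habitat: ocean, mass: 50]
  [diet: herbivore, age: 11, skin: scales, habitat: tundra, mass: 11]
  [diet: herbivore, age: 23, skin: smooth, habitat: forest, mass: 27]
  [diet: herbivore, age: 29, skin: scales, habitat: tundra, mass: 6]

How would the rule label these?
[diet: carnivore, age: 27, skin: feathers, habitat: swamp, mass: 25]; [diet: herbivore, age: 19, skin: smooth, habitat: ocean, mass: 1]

Positive, Negative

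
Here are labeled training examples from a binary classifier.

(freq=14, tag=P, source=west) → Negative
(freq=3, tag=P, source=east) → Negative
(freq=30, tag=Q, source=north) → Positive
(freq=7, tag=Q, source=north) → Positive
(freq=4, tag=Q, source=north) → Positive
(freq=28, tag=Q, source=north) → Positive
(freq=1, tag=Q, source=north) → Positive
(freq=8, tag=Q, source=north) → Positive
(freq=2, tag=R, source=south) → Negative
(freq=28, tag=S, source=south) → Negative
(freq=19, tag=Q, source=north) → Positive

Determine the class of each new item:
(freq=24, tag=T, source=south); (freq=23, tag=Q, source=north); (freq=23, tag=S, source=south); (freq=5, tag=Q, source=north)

Negative, Positive, Negative, Positive

The common property of the 'Positive' items is: tag is Q. No 'Negative' item has it.
(freq=24, tag=T, source=south): tag is T, fails the rule → Negative.
(freq=23, tag=Q, source=north): tag is Q, passes → Positive.
(freq=23, tag=S, source=south): tag is S, fails the rule → Negative.
(freq=5, tag=Q, source=north): tag is Q, passes → Positive.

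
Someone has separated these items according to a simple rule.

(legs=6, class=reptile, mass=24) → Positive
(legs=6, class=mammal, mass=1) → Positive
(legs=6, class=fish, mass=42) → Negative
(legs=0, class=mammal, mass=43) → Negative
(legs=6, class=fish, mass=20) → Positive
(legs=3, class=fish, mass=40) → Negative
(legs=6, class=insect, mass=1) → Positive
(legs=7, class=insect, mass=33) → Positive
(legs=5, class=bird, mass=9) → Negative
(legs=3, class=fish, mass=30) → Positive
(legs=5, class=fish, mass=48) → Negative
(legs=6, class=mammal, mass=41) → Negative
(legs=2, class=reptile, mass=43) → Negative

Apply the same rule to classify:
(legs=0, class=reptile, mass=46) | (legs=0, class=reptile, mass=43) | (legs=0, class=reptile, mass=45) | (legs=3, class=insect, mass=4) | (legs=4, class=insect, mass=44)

Negative, Negative, Negative, Positive, Negative

The classifier is using: legs ≠ 5 AND mass ≤ 33.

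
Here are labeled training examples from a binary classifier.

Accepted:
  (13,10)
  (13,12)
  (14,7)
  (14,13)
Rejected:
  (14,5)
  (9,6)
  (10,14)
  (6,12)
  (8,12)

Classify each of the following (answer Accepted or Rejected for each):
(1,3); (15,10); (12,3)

Rejected, Accepted, Rejected

All 'Accepted' examples share one property — sum ≥ 20 AND sum is odd — and every 'Rejected' example lacks it.
Rejected: (1,3), since 1+3 = 4. Accepted: (15,10), since 15+10 = 25. Rejected: (12,3), since 12+3 = 15.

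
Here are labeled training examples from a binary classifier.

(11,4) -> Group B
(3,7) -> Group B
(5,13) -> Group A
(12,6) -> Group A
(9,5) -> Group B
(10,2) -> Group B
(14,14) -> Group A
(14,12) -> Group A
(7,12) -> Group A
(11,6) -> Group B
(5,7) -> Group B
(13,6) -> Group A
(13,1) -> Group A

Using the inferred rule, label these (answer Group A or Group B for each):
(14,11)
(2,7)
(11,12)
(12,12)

Group A, Group B, Group A, Group A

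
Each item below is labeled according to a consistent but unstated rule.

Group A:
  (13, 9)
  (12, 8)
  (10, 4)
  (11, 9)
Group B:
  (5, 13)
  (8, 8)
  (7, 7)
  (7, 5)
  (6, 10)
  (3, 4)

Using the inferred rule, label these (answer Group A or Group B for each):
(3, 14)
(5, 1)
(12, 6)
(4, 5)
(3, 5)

The simplest hypothesis consistent with all the labels is: first ≥ 9.
(3, 14): first 3, does not satisfy this → Group B. (5, 1): first 5, does not satisfy this → Group B. (12, 6): first 12, passes → Group A. (4, 5): first 4, does not satisfy this → Group B. (3, 5): first 3, does not satisfy this → Group B.

Group B, Group B, Group A, Group B, Group B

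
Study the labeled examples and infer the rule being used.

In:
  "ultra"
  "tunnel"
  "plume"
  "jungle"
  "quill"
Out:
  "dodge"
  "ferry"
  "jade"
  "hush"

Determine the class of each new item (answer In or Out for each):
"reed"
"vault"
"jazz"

The simplest hypothesis consistent with all the labels is: contains 'l'.

Out, In, Out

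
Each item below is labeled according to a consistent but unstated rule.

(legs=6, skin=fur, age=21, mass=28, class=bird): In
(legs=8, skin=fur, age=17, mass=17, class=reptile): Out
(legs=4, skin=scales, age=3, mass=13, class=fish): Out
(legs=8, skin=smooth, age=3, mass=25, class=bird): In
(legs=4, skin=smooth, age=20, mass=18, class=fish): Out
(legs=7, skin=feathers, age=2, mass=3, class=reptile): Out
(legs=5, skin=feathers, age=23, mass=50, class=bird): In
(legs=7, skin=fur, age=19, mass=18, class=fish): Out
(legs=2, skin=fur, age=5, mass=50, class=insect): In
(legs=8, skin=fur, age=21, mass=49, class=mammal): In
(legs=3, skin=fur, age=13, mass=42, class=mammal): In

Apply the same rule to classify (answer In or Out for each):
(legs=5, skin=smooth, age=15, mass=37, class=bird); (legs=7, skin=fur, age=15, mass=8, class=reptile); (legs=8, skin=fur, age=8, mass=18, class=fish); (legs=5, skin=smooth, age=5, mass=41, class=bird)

In, Out, Out, In

The classifier is using: mass ≥ 25.
(legs=5, skin=smooth, age=15, mass=37, class=bird): mass = 37 — matches, so In.
(legs=7, skin=fur, age=15, mass=8, class=reptile): mass = 8 — fails this test, so Out.
(legs=8, skin=fur, age=8, mass=18, class=fish): mass = 18 — fails this test, so Out.
(legs=5, skin=smooth, age=5, mass=41, class=bird): mass = 41 — matches, so In.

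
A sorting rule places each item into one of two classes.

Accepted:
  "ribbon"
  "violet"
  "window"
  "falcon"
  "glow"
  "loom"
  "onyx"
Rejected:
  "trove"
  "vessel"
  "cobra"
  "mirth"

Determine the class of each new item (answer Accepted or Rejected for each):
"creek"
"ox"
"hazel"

The pattern is that an item is 'Accepted' exactly when: even length AND contains 'o'.
"creek": length 5, no 'o', does not pass → Rejected.
"ox": length 2, has 'o', checks out → Accepted.
"hazel": length 5, no 'o', does not pass → Rejected.

Rejected, Accepted, Rejected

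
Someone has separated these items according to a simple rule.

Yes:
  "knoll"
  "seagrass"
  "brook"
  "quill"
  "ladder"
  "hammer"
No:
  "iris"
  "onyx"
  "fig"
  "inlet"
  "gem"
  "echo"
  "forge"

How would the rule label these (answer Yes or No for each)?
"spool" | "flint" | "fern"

Yes, No, No

'Yes' ⟺ has a double letter.
"spool": Yes ('oo' doubled).
"flint": No (no doubled letter).
"fern": No (no doubled letter).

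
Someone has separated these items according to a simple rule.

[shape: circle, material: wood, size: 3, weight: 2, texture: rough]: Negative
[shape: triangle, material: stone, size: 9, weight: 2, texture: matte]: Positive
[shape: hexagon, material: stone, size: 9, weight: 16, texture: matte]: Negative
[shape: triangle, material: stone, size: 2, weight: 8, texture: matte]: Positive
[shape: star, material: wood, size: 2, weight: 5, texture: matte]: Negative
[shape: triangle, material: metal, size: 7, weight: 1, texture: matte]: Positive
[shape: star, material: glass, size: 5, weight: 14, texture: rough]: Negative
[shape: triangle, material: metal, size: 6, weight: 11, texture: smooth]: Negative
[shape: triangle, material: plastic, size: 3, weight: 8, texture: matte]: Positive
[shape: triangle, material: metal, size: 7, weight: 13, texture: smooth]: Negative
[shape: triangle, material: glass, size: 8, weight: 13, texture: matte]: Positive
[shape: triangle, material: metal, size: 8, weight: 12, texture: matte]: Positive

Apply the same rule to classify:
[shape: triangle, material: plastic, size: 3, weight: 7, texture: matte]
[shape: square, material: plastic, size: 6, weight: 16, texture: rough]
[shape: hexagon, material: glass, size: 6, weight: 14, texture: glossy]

Positive, Negative, Negative

The rule appears to be: shape is triangle AND texture is matte.
Positive: [shape: triangle, material: plastic, size: 3, weight: 7, texture: matte], since shape is triangle, texture is matte. Negative: [shape: square, material: plastic, size: 6, weight: 16, texture: rough], since shape is square, texture is rough. Negative: [shape: hexagon, material: glass, size: 6, weight: 14, texture: glossy], since shape is hexagon, texture is glossy.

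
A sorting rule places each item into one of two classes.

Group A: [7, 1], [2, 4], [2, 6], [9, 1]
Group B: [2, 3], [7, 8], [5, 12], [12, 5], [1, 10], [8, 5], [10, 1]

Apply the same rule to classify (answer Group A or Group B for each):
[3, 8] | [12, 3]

Group B, Group B

The common property of the 'Group A' items is: sum is even. No 'Group B' item has it.
[3, 8]: 3+8 = 11, does not pass → Group B. [12, 3]: 12+3 = 15, does not pass → Group B.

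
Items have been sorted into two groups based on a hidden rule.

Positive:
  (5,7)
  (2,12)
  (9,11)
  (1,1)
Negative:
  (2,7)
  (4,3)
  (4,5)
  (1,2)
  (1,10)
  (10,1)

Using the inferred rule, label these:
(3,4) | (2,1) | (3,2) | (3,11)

Negative, Negative, Negative, Positive

Every 'Positive' example satisfies: sum is even. None of the 'Negative' examples do.
(3,4): 3+4 = 7 — fails the rule, so Negative. (2,1): 2+1 = 3 — fails the rule, so Negative. (3,2): 3+2 = 5 — fails the rule, so Negative. (3,11): 3+11 = 14 — meets the rule, so Positive.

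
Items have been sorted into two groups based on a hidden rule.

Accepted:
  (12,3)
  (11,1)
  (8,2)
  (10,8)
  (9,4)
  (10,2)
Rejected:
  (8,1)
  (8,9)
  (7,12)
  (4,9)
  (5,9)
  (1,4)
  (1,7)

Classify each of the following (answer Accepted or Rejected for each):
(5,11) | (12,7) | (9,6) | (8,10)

Rejected, Accepted, Accepted, Rejected

The rule appears to be: first > second AND sum ≥ 10.
(5,11): 5 < 11, 5+11 = 16, fails this test → Rejected. (12,7): 12 > 7, 12+7 = 19, fits → Accepted. (9,6): 9 > 6, 9+6 = 15, fits → Accepted. (8,10): 8 < 10, 8+10 = 18, fails this test → Rejected.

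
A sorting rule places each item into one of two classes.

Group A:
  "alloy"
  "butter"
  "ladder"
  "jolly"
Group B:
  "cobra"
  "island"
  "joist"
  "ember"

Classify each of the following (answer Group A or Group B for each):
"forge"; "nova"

Group B, Group B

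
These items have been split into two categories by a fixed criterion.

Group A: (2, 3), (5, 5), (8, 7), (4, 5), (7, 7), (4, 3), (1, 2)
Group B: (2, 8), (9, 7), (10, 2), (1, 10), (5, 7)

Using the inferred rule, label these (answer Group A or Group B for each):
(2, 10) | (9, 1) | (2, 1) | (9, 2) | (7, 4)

Group B, Group B, Group A, Group B, Group B

The classifier is using: |first − second| ≤ 1.
(2, 10): |2−10| = 8, fails this test → Group B.
(9, 1): |9−1| = 8, fails this test → Group B.
(2, 1): |2−1| = 1, has this property → Group A.
(9, 2): |9−2| = 7, fails this test → Group B.
(7, 4): |7−4| = 3, fails this test → Group B.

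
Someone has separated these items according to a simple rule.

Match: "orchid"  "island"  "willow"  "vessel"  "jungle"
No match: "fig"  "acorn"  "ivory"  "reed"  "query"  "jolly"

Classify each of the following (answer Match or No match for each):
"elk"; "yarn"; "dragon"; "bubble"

No match, No match, Match, Match

All 'Match' examples share one property — length 6 — and every 'No match' example lacks it.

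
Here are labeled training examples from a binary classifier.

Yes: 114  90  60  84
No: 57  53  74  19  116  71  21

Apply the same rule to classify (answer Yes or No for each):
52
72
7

No, Yes, No

Comparing the two groups points to one rule — multiple of 6.
52 — 52 = 6·8 + 4, hence No.
72 — 72 = 6·12, hence Yes.
7 — 7 = 6·1 + 1, hence No.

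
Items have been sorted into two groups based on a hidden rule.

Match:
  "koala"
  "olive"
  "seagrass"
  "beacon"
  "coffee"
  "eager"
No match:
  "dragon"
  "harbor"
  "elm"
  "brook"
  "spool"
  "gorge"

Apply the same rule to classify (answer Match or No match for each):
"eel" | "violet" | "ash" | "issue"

No match, Match, No match, Match

Every 'Match' example satisfies: has ≥ 3 vowels. None of the 'No match' examples do.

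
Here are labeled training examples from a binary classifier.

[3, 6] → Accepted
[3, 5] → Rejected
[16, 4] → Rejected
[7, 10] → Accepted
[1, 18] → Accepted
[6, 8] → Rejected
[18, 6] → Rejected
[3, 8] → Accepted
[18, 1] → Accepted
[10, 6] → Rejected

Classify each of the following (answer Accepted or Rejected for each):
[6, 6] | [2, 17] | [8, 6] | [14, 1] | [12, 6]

Looking at the examples, the only property every 'Accepted' case has and every 'Rejected' case lacks is: sum is odd.
[6, 6] → 6+6 = 12 → Rejected.
[2, 17] → 2+17 = 19 → Accepted.
[8, 6] → 8+6 = 14 → Rejected.
[14, 1] → 14+1 = 15 → Accepted.
[12, 6] → 12+6 = 18 → Rejected.

Rejected, Accepted, Rejected, Accepted, Rejected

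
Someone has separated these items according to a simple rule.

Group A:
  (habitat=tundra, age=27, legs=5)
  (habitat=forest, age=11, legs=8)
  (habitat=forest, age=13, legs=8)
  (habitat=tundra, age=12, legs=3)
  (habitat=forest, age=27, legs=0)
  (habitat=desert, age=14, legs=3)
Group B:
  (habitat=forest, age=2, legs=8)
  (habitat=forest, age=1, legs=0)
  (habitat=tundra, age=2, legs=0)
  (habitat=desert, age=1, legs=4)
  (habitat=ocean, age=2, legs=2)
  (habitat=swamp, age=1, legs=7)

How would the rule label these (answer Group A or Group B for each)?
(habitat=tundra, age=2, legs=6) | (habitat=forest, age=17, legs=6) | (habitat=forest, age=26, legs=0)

Group B, Group A, Group A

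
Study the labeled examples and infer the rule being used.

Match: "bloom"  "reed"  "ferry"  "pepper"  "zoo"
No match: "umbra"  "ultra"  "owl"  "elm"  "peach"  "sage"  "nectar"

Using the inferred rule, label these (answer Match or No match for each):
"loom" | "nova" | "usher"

Match, No match, No match

The simplest hypothesis consistent with all the labels is: has a double letter.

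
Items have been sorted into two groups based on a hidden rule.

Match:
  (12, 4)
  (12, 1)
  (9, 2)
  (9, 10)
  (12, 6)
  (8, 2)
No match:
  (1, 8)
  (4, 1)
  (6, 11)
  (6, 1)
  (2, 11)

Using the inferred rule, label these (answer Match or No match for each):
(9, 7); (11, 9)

Match, Match

One predicate separates the groups cleanly: first ≥ 8.
(9, 7) → first 9 → Match.
(11, 9) → first 11 → Match.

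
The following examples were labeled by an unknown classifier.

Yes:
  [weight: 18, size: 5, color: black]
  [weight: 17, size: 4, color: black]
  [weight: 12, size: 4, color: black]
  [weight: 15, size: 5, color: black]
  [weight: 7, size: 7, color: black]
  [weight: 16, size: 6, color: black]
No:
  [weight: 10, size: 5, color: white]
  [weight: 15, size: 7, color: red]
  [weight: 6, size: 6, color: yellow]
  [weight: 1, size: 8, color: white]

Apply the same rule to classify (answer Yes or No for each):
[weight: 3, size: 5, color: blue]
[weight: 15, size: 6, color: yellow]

The pattern is that an item is 'Yes' exactly when: color is black.
[weight: 3, size: 5, color: blue]: color is blue — fails the rule, so No. [weight: 15, size: 6, color: yellow]: color is yellow — fails the rule, so No.

No, No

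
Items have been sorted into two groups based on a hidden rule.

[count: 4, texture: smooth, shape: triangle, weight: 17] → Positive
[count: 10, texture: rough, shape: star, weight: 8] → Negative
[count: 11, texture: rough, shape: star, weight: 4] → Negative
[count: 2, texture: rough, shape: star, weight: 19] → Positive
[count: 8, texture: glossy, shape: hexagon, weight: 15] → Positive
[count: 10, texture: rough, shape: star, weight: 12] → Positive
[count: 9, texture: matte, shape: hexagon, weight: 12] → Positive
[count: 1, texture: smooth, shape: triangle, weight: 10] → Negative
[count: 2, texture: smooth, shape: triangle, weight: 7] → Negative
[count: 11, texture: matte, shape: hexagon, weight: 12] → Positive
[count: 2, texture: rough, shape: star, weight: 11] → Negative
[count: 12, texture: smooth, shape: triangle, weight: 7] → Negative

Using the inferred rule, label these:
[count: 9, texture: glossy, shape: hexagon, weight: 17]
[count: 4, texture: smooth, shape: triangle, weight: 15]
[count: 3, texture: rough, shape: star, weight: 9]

Positive, Positive, Negative

All 'Positive' examples share one property — weight ≥ 12 — and every 'Negative' example lacks it.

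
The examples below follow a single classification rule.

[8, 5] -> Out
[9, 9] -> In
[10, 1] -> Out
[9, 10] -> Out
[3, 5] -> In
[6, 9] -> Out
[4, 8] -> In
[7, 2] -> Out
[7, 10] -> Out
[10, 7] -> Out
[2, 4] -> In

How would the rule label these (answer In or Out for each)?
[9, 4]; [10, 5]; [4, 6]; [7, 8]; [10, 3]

Out, Out, In, Out, Out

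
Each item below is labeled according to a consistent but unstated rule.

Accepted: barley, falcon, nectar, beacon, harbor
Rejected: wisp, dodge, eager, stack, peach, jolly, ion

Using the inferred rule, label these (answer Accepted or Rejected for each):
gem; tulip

Rejected, Rejected

The distinguishing property — length 6 — holds for all the 'Accepted' cases and none of the 'Rejected' cases.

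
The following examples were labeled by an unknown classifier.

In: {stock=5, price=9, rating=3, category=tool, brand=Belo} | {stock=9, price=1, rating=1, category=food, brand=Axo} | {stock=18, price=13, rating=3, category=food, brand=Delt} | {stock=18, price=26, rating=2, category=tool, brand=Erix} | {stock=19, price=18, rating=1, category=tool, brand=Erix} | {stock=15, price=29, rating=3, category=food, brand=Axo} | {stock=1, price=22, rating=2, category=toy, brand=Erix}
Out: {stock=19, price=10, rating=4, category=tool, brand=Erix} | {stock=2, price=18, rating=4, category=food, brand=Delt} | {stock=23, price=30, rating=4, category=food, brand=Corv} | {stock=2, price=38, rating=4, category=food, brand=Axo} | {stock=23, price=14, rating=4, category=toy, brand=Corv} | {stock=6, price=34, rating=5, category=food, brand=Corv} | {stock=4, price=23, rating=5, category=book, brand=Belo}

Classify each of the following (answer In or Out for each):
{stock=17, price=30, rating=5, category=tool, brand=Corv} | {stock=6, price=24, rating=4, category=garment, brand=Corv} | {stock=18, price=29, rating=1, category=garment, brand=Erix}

Out, Out, In

All 'In' examples share one property — rating ≤ 3 — and every 'Out' example lacks it.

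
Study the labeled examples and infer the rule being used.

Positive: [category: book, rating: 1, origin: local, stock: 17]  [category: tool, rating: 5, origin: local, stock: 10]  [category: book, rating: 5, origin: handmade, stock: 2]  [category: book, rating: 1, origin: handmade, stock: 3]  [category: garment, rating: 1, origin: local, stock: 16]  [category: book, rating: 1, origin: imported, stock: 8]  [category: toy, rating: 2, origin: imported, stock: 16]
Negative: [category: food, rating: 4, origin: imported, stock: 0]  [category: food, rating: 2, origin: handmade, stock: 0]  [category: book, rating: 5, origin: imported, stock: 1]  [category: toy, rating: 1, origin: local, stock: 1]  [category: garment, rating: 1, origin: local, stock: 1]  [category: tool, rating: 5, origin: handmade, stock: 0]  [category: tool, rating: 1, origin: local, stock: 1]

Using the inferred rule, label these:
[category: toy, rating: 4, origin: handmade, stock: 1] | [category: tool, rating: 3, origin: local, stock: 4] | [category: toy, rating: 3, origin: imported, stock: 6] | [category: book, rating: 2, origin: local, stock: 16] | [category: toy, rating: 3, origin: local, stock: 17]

Negative, Positive, Positive, Positive, Positive

The pattern is that an item is 'Positive' exactly when: stock ≥ 2.
[category: toy, rating: 4, origin: handmade, stock: 1] → stock = 1 → Negative. [category: tool, rating: 3, origin: local, stock: 4] → stock = 4 → Positive. [category: toy, rating: 3, origin: imported, stock: 6] → stock = 6 → Positive. [category: book, rating: 2, origin: local, stock: 16] → stock = 16 → Positive. [category: toy, rating: 3, origin: local, stock: 17] → stock = 17 → Positive.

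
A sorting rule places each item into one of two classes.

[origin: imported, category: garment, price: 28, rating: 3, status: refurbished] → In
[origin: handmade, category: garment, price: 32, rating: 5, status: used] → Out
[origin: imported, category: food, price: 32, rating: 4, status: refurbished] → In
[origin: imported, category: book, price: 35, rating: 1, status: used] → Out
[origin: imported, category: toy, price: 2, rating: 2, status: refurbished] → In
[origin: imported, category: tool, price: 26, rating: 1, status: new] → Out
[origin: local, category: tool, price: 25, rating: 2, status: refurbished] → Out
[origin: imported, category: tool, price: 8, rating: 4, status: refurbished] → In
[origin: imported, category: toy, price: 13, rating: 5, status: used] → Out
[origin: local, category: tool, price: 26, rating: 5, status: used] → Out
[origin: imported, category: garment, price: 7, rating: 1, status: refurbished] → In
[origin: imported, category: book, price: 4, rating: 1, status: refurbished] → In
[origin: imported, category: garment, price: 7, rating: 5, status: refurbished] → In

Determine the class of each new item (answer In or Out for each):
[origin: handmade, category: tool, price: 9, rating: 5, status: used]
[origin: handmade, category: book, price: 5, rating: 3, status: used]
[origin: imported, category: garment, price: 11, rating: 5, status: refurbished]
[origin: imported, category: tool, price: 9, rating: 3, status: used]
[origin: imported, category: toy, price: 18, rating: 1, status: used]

The distinguishing property — origin is imported AND status is refurbished — holds for all the 'In' cases and none of the 'Out' cases.

Out, Out, In, Out, Out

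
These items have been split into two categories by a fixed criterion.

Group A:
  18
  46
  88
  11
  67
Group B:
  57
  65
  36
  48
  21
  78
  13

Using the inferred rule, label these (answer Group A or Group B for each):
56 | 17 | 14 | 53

The distinguishing property — ≡ 4 (mod 7) — holds for all the 'Group A' cases and none of the 'Group B' cases.
56 — 56 mod 7 = 0, hence Group B. 17 — 17 mod 7 = 3, hence Group B. 14 — 14 mod 7 = 0, hence Group B. 53 — 53 mod 7 = 4, hence Group A.

Group B, Group B, Group B, Group A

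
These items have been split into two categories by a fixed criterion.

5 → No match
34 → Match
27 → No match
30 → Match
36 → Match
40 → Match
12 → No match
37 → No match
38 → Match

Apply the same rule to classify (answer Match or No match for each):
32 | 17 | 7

'Match' ⟺ even AND at least 27.
32: Match (32 is even, 32 ≥ 27). 17: No match (17 is odd, 17 < 27). 7: No match (7 is odd, 7 < 27).

Match, No match, No match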